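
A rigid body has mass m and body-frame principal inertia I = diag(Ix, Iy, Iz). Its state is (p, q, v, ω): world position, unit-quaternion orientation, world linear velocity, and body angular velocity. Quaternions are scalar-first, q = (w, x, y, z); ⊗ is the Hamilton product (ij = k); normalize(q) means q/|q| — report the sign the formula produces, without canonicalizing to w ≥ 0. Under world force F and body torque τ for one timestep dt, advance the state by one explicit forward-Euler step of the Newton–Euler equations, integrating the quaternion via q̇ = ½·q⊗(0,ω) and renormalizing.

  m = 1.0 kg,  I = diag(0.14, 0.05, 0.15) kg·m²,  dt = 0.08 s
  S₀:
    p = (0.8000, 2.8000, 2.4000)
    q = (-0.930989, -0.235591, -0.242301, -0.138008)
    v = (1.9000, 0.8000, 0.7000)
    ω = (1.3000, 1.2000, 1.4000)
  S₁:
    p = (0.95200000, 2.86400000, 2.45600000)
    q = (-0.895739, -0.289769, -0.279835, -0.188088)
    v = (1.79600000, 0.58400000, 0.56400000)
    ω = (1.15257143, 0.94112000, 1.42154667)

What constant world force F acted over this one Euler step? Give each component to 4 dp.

Δv = v₁−v₀ = (-0.10400000, -0.21600000, -0.13600000)
applied force F = (-1.3000, -2.7000, -1.7000)

F = (-1.3000, -2.7000, -1.7000)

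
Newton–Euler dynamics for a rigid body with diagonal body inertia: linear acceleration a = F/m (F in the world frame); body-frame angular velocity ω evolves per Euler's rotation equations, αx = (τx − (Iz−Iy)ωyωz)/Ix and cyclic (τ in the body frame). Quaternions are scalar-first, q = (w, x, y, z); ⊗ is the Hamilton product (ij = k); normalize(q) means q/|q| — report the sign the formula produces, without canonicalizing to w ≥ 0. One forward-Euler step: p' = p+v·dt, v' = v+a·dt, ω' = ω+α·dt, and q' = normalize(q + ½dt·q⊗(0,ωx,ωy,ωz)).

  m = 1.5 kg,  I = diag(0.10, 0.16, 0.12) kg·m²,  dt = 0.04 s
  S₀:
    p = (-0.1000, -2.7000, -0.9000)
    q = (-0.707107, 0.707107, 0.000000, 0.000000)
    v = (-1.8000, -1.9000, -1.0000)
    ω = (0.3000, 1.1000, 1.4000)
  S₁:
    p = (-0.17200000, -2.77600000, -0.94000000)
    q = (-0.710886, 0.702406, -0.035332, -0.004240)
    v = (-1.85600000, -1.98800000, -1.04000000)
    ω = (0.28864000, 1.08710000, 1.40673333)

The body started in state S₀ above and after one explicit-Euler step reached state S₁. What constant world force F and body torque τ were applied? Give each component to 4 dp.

v₁ − v₀ = (-0.05600000, -0.08800000, -0.04000000)
applied force F = (-2.1000, -3.3000, -1.5000)
rate change Δω = (-0.01136000, -0.01290000, 0.00673333)
precession coupling = (-0.0616, -0.0084, 0.0198)
τ = I·(Δω/dt) + ω₀×(Iω₀) = (-0.0900, -0.0600, 0.0400)

F = (-2.1000, -3.3000, -1.5000)
τ = (-0.0900, -0.0600, 0.0400)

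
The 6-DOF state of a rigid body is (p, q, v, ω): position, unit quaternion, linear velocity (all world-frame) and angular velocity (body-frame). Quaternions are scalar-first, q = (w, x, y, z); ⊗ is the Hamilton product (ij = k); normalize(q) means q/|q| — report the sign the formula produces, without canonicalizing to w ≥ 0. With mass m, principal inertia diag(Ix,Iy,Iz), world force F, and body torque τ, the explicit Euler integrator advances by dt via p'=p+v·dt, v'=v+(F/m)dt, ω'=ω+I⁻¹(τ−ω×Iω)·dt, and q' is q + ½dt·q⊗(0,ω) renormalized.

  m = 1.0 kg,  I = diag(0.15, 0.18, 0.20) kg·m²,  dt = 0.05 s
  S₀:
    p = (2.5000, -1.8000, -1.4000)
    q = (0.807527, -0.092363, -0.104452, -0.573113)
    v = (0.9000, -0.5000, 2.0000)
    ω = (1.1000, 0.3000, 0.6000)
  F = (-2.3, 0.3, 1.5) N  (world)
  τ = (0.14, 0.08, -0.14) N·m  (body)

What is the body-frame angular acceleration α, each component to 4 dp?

α = (0.9093, 0.6278, -0.7495)

gyro term ω×Iω = (0.0036, -0.0330, 0.0099)
angular accel α = (0.9093, 0.6278, -0.7495)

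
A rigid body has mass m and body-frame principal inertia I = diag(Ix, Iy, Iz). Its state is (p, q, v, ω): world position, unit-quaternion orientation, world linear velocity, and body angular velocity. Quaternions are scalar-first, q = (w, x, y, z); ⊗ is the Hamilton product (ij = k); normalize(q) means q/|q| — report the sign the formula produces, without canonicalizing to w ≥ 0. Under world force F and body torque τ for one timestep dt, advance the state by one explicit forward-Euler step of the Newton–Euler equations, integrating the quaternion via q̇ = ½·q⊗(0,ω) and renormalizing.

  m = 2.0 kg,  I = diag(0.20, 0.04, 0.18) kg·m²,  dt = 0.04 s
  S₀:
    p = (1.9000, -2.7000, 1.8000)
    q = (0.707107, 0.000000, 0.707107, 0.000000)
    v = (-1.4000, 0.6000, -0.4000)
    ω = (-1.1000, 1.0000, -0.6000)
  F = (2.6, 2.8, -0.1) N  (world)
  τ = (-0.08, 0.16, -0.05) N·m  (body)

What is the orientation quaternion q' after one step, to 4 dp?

q' = (0.6926, -0.0240, 0.7209, 0.0071)

q⊗(0,ω) = (-0.7071070, -1.2020819, 0.7071070, 0.3535535)
updated quaternion q' = (0.6926, -0.0240, 0.7209, 0.0071)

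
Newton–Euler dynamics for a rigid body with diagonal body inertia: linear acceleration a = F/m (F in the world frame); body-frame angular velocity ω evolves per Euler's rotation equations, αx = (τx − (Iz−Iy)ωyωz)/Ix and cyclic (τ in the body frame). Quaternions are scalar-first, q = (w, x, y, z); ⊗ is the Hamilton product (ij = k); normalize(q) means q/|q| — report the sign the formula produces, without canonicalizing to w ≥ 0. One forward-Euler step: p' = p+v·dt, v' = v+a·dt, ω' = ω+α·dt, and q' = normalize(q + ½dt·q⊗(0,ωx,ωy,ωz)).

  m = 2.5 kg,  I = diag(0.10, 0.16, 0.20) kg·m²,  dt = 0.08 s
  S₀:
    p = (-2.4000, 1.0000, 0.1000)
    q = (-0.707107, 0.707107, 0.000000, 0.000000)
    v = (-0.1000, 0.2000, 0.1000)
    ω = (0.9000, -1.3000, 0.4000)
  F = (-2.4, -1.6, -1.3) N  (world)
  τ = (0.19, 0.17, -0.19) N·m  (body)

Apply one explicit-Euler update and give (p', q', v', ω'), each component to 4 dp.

p' = (-2.4080, 1.0160, 0.1080)
q' = (-0.7310, 0.6802, 0.0254, -0.0480)
v' = (-0.1768, 0.1488, 0.0584)
ω' = (1.0686, -1.1970, 0.3521)

new position p' = (-2.4080, 1.0160, 0.1080)
v + (F/m)dt = (-0.1768, 0.1488, 0.0584)
gyro term ω×Iω = (-0.0208, -0.0360, -0.0702)
(τ − ω×Iω)/I = (2.1080, 1.2875, -0.5990)
new body rate ω' = (1.0686, -1.1970, 0.3521)
q⊗(0,ω) = (-0.6363963, -0.6363963, 0.6363963, -1.2020819)
q' = normalize(q + ½dt·q⊗(0,ω)) = (-0.7310, 0.6802, 0.0254, -0.0480)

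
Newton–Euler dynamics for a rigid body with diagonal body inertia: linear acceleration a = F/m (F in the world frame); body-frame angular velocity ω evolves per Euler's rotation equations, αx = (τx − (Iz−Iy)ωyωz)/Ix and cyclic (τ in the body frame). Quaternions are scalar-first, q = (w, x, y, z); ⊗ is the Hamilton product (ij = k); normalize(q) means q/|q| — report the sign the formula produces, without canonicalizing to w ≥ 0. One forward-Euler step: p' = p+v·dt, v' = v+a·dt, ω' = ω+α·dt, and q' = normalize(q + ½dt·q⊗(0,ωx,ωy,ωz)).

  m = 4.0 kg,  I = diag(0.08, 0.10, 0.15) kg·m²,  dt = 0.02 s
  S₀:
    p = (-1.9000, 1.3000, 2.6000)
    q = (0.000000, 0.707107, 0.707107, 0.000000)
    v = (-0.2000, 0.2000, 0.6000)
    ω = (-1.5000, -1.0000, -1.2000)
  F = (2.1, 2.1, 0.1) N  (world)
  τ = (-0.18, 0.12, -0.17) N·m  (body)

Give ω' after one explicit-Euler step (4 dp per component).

ω×(Iω) gyroscopic = (0.0600, -0.1260, 0.0300)
α = I⁻¹(τ − ω×Iω) = (-3.0000, 2.4600, -1.3333)
new body rate ω' = (-1.5600, -0.9508, -1.2267)

ω' = (-1.5600, -0.9508, -1.2267)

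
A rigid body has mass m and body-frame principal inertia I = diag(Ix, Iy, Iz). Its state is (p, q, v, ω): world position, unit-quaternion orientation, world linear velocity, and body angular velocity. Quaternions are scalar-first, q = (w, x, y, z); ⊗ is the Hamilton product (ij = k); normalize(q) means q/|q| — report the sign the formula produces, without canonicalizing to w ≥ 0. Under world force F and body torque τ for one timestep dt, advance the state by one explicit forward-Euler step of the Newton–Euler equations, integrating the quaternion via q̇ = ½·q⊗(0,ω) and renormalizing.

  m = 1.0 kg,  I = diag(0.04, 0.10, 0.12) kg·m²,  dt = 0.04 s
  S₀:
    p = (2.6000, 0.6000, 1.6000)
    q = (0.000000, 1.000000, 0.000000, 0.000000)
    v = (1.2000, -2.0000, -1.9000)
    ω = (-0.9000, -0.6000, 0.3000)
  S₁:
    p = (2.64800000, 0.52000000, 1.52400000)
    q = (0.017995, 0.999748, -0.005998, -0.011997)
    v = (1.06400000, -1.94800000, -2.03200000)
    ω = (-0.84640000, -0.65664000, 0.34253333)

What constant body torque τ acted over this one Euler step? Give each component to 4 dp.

ω₁ − ω₀ = (0.05360000, -0.05664000, 0.04253333)
ω₀×(Iω₀) = (-0.0036, 0.0216, 0.0324)
applied torque τ = (0.0500, -0.1200, 0.1600)

τ = (0.0500, -0.1200, 0.1600)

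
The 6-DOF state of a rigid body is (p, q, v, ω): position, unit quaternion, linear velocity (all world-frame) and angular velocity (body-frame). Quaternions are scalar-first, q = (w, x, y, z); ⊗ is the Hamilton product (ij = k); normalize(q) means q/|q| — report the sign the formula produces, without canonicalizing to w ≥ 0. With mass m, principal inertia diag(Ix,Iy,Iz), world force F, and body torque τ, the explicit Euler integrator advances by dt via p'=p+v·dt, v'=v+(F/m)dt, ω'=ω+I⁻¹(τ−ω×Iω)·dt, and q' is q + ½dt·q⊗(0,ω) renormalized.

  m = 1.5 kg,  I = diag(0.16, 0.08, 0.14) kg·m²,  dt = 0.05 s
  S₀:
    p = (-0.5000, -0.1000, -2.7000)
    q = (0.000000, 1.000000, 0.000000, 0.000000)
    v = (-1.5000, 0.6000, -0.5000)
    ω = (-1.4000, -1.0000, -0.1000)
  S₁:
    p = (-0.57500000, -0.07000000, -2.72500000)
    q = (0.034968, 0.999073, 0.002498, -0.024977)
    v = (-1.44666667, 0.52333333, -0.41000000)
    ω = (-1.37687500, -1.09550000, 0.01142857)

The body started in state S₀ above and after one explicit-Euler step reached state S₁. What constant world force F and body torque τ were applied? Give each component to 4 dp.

F = (1.6000, -2.3000, 2.7000)
τ = (0.0800, -0.1500, 0.2000)

ω₁ − ω₀ = (0.02312500, -0.09550000, 0.11142857)
precession coupling = (0.0060, 0.0028, -0.1120)
applied torque τ = (0.0800, -0.1500, 0.2000)
velocity change Δv = (0.05333333, -0.07666667, 0.09000000)
F = m·Δv/dt = (1.6000, -2.3000, 2.7000)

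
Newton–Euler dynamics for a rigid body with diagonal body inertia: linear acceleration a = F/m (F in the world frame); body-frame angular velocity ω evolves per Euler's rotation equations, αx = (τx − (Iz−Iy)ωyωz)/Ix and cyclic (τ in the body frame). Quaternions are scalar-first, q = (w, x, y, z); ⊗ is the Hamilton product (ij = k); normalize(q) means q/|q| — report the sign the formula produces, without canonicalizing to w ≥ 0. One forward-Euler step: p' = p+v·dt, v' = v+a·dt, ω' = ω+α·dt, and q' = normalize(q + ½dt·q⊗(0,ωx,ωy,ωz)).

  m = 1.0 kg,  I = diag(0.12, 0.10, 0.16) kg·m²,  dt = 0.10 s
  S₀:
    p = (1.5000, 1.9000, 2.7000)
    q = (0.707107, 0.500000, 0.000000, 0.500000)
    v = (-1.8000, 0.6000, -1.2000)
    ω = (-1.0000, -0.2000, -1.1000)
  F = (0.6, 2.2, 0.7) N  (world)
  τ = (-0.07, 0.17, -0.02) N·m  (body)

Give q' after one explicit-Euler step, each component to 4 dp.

q' = (0.7575, 0.4683, -0.0046, 0.4548)

Hamilton product q⊗(0,ω) = (1.0500000, -0.6071070, -0.0914214, -0.8778177)
q' = normalize(q + ½dt·q⊗(0,ω)) = (0.7575, 0.4683, -0.0046, 0.4548)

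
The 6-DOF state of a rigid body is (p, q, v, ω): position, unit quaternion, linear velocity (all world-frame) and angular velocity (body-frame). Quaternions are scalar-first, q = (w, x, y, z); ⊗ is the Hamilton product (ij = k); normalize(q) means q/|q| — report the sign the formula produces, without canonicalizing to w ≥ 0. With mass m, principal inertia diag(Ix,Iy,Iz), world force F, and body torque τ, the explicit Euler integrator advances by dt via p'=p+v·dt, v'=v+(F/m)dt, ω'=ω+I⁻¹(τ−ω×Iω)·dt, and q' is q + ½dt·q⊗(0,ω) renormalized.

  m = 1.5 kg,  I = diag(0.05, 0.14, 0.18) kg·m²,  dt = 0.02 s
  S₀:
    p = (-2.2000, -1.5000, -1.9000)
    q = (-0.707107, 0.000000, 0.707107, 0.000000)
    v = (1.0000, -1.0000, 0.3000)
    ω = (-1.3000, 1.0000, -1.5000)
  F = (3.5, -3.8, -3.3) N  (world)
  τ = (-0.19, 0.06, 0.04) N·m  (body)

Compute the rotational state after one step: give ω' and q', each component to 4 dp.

α = I⁻¹(τ − ω×Iω) = (-2.6000, 2.2393, 0.8722)
ω + α·dt = (-1.3520, 1.0448, -1.4826)
2q̇ = q⊗(0,ω) = (-0.7071070, -0.1414214, -0.7071070, 1.9798996)
q' = normalize(q + ½dt·q⊗(0,ω)) = (-0.7140, -0.0014, 0.6999, 0.0198)

ω' = (-1.3520, 1.0448, -1.4826)
q' = (-0.7140, -0.0014, 0.6999, 0.0198)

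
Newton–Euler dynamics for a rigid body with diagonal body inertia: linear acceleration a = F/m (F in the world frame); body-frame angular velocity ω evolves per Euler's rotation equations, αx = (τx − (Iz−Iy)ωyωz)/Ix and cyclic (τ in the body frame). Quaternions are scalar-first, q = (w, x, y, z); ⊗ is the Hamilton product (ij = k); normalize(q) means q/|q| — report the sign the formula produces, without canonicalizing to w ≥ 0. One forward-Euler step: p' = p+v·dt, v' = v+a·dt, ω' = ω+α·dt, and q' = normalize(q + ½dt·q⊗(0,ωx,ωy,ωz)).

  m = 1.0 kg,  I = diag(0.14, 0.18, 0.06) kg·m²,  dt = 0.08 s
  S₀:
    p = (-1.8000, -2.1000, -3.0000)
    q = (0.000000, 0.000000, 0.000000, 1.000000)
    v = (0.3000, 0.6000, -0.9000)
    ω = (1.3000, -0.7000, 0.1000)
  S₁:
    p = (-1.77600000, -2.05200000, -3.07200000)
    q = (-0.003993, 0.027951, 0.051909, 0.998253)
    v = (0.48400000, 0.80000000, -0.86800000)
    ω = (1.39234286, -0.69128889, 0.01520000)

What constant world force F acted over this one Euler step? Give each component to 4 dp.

F = (2.3000, 2.5000, 0.4000)

velocity change Δv = (0.18400000, 0.20000000, 0.03200000)
applied force F = (2.3000, 2.5000, 0.4000)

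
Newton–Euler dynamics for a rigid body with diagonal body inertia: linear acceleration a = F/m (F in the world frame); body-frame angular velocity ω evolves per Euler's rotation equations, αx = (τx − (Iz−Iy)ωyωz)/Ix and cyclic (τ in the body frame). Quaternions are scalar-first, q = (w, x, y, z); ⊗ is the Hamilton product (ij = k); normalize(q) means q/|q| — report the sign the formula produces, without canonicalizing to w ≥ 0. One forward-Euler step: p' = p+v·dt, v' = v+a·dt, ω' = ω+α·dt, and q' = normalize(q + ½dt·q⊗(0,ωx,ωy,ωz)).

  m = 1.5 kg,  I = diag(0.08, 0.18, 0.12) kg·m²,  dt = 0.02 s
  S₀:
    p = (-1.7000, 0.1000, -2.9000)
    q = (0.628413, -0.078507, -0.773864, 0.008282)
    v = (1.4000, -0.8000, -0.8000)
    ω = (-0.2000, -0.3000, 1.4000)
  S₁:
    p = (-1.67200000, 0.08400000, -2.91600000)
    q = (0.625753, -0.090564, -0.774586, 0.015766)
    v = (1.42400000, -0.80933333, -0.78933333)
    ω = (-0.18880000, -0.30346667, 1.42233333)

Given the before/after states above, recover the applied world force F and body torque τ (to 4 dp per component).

v₁ − v₀ = (0.02400000, -0.00933333, 0.01066667)
m·(v₁−v₀)/dt = (1.8000, -0.7000, 0.8000)
ω₁ − ω₀ = (0.01120000, -0.00346667, 0.02233333)
ω₀×(Iω₀) = (0.0252, 0.0112, 0.0060)
τ = I·(Δω/dt) + ω₀×(Iω₀) = (0.0700, -0.0200, 0.1400)

F = (1.8000, -0.7000, 0.8000)
τ = (0.0700, -0.0200, 0.1400)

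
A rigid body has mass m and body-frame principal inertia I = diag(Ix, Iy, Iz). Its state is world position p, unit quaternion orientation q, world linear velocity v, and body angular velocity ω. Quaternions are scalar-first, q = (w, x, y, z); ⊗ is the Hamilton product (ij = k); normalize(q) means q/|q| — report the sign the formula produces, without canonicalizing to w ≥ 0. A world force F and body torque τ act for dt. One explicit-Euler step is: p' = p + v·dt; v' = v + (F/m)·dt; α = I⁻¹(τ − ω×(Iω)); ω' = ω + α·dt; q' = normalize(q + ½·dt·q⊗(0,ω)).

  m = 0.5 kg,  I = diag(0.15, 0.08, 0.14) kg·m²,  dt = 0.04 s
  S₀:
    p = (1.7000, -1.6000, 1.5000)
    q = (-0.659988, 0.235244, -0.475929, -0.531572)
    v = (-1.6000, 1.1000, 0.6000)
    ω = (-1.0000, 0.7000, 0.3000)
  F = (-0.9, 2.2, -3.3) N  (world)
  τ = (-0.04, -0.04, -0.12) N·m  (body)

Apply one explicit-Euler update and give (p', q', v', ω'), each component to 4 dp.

p' = (1.6360, -1.5560, 1.5240)
q' = (-0.6452, 0.2530, -0.4758, -0.5416)
v' = (-1.6720, 1.2760, 0.3360)
ω' = (-1.0140, 0.6815, 0.2517)

a = F/m = (-1.8000, 4.4000, -6.6000)
p' = p + v·dt = (1.6360, -1.5560, 1.5240)
v' = v + a·dt = (-1.6720, 1.2760, 0.3360)
α = I⁻¹(τ − ω×Iω) = (-0.3507, -0.4625, -1.2071)
new body rate ω' = (-1.0140, 0.6815, 0.2517)
2q̇ = q⊗(0,ω) = (0.7278659, 0.8893097, -0.0009928, -0.5092546)
q + ½dt·q⊗(0,ω), renormalized = (-0.6452, 0.2530, -0.4758, -0.5416)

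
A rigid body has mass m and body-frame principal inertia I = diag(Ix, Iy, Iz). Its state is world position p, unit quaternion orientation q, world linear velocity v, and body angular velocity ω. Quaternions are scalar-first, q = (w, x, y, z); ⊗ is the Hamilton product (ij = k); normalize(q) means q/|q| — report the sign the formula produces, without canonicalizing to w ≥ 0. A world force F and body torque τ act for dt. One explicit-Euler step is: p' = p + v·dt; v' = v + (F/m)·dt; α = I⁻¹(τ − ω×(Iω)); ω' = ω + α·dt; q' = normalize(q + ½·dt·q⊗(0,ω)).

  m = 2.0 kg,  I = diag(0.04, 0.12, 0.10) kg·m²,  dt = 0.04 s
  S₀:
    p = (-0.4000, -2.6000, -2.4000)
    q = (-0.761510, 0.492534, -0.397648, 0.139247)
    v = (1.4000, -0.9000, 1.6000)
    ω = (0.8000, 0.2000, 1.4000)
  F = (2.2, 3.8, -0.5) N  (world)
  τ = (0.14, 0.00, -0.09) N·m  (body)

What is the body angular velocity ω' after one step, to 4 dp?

gyro term ω×Iω = (-0.0056, -0.0672, 0.0128)
(τ − ω×Iω)/I = (3.6400, 0.5600, -1.0280)
ω' = ω + α·dt = (0.9456, 0.2224, 1.3589)

ω' = (0.9456, 0.2224, 1.3589)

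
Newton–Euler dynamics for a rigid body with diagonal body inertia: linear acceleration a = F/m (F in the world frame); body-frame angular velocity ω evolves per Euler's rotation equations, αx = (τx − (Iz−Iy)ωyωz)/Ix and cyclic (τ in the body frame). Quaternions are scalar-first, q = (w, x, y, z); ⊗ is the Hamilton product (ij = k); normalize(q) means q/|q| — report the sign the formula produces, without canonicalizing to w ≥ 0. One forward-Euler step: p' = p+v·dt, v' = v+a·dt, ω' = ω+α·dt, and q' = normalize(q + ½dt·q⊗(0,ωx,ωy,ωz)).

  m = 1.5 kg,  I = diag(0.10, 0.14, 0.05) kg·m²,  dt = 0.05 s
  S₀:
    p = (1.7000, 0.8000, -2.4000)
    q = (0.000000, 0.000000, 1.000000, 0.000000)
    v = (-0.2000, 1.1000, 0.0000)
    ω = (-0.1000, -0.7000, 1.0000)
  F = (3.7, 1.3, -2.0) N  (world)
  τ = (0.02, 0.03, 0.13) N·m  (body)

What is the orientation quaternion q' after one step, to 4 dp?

q' = (0.0175, 0.0250, 0.9995, 0.0025)

q⊗(0,ω) = (0.7000000, 1.0000000, 0.0000000, 0.1000000)
q' = normalize(q + ½dt·q⊗(0,ω)) = (0.0175, 0.0250, 0.9995, 0.0025)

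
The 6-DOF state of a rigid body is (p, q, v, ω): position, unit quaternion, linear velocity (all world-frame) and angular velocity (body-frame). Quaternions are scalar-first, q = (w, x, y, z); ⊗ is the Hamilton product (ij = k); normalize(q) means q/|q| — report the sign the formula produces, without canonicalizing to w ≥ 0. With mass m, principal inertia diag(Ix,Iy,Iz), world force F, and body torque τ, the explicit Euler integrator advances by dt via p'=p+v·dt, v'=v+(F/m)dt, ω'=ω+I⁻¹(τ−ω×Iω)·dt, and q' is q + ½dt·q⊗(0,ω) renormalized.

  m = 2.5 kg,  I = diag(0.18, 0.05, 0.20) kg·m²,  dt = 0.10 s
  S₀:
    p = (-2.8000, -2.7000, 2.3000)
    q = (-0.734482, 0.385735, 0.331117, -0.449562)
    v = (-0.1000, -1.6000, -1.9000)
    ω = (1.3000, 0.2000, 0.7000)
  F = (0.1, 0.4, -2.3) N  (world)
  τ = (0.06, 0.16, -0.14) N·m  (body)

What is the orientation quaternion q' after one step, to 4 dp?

q' = (-0.7451, 0.3531, 0.2803, -0.4916)

Hamilton product q⊗(0,ω) = (-0.2529855, -0.6331323, -1.0013415, -0.8674425)
q' = normalize(q + ½dt·q⊗(0,ω)) = (-0.7451, 0.3531, 0.2803, -0.4916)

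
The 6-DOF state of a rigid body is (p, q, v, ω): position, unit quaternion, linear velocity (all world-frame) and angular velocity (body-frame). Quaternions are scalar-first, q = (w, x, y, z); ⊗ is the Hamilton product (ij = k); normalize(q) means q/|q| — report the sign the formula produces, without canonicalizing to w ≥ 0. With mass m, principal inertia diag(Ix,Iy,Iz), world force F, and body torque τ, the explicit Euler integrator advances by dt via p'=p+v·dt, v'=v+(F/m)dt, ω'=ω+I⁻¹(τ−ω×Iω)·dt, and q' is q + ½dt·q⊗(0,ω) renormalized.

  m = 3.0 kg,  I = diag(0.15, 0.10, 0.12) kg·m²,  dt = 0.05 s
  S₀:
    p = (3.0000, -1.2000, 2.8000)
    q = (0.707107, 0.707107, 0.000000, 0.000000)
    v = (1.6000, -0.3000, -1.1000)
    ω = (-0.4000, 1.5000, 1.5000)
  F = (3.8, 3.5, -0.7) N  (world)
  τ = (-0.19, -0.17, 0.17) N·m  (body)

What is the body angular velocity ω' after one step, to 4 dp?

ω' = (-0.4783, 1.4240, 1.5583)

precession coupling ω×(Iω) = (0.0450, -0.0180, 0.0300)
(τ − ω×Iω)/I = (-1.5667, -1.5200, 1.1667)
new body rate ω' = (-0.4783, 1.4240, 1.5583)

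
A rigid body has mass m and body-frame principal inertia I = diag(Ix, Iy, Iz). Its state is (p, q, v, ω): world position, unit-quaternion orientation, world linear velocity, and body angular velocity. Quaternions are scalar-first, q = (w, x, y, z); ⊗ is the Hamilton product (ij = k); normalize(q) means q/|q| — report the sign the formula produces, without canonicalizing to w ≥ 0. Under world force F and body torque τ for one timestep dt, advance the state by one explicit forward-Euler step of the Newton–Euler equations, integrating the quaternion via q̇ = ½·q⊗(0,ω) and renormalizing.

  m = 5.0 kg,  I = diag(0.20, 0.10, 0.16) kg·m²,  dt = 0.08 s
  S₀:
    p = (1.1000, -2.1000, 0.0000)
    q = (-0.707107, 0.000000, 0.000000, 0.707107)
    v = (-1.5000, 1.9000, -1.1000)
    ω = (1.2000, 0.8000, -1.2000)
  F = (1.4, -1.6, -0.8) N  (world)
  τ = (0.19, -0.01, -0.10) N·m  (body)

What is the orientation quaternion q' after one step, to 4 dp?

q' = (-0.6713, -0.0564, 0.0113, 0.7390)

q⊗(0,ω) = (0.8485284, -1.4142140, 0.2828428, 0.8485284)
q' = normalize(q + ½dt·q⊗(0,ω)) = (-0.6713, -0.0564, 0.0113, 0.7390)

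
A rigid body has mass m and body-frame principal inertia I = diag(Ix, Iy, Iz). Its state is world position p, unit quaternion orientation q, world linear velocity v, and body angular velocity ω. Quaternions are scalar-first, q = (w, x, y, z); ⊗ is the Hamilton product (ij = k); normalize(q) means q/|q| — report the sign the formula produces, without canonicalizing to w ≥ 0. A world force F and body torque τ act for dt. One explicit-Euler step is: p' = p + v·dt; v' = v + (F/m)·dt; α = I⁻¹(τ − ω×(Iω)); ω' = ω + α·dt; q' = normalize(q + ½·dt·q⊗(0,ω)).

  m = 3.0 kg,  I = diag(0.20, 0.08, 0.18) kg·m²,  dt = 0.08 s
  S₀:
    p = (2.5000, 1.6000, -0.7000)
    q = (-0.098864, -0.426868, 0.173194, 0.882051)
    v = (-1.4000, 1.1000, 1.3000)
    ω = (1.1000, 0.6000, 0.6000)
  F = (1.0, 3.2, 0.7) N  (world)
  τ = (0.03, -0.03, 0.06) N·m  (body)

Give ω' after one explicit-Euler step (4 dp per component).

ω' = (1.0976, 0.5568, 0.6619)

α = I⁻¹(τ − ω×Iω) = (-0.0300, -0.5400, 0.7733)
new body rate ω' = (1.0976, 0.5568, 0.6619)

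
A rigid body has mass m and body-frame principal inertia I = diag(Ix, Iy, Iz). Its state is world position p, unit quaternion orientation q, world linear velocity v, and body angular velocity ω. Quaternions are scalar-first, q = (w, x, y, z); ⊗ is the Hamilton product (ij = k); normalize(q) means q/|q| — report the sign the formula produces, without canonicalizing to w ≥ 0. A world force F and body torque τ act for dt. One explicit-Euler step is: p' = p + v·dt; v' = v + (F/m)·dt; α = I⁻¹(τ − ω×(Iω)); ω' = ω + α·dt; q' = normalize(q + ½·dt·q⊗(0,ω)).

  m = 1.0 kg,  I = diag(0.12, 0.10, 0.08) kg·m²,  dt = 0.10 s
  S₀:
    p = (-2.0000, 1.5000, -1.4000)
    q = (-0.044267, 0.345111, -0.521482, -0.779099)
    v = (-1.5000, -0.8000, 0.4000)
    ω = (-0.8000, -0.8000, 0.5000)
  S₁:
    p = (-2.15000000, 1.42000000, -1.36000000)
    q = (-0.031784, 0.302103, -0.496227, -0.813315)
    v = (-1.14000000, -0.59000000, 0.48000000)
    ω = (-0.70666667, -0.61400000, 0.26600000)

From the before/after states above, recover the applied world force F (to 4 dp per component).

velocity change Δv = (0.36000000, 0.21000000, 0.08000000)
m·(v₁−v₀)/dt = (3.6000, 2.1000, 0.8000)

F = (3.6000, 2.1000, 0.8000)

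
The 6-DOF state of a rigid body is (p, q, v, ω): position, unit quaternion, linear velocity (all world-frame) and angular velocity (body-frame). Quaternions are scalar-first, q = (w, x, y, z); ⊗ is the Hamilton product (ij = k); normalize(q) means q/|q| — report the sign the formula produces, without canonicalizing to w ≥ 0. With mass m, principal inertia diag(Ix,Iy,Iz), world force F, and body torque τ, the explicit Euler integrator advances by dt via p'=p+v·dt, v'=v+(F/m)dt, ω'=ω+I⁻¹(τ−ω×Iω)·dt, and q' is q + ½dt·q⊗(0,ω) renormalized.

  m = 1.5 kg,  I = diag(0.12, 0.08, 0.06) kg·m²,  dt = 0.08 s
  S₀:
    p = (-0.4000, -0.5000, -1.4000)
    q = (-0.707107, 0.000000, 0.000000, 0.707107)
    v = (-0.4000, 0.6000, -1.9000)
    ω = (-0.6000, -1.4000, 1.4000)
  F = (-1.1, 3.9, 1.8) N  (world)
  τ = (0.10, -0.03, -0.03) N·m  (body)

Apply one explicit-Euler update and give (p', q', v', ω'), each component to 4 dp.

p' = (-0.4320, -0.4520, -1.5520)
q' = (-0.7442, 0.0564, 0.0226, 0.6652)
v' = (-0.4587, 0.8080, -1.8040)
ω' = (-0.5595, -1.3796, 1.4048)

(τ − ω×Iω)/I = (0.5067, 0.2550, 0.0600)
ω' = ω + α·dt = (-0.5595, -1.3796, 1.4048)
Hamilton product q⊗(0,ω) = (-0.9899498, 1.4142140, 0.5656856, -0.9899498)
q + ½dt·q⊗(0,ω), renormalized = (-0.7442, 0.0564, 0.0226, 0.6652)
p + v·dt = (-0.4320, -0.4520, -1.5520)
v' = v + a·dt = (-0.4587, 0.8080, -1.8040)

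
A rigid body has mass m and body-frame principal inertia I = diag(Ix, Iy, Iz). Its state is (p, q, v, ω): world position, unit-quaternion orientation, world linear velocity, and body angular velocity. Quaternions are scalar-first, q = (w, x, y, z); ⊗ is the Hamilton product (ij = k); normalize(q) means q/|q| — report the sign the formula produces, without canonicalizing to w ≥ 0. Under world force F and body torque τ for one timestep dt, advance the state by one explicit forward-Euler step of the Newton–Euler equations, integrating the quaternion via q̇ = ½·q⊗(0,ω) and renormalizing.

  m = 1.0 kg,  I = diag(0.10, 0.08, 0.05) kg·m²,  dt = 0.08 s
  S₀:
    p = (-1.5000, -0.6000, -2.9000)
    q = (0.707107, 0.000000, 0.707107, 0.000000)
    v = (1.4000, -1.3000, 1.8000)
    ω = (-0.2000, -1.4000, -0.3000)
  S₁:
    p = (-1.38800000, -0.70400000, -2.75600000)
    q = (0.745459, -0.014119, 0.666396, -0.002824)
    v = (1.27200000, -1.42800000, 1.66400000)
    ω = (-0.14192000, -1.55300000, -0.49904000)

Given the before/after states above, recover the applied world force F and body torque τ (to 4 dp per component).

velocity change Δv = (-0.12800000, -0.12800000, -0.13600000)
applied force F = (-1.6000, -1.6000, -1.7000)
Δω = ω₁−ω₀ = (0.05808000, -0.15300000, -0.19904000)
precession coupling = (-0.0126, 0.0030, -0.0056)
τ = I·(Δω/dt) + ω₀×(Iω₀) = (0.0600, -0.1500, -0.1300)

F = (-1.6000, -1.6000, -1.7000)
τ = (0.0600, -0.1500, -0.1300)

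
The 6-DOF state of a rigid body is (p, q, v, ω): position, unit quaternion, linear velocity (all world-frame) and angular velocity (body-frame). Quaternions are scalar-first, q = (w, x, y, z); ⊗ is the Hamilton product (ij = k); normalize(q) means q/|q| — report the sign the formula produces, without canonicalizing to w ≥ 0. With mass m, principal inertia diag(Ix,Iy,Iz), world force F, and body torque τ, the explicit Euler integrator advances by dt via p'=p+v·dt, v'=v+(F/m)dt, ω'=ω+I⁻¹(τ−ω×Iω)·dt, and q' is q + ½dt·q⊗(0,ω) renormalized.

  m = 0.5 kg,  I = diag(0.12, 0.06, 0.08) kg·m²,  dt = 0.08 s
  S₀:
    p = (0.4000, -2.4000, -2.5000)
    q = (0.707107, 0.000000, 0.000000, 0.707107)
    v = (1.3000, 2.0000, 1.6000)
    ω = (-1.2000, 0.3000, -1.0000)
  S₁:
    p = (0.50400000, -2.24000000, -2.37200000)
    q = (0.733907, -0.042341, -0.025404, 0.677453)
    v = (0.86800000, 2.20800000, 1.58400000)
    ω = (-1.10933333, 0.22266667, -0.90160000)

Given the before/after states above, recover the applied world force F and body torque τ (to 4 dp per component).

F = (-2.7000, 1.3000, -0.1000)
τ = (0.1300, -0.0100, 0.1200)

ω₁ − ω₀ = (0.09066667, -0.07733333, 0.09840000)
precession coupling = (-0.0060, 0.0480, 0.0216)
applied torque τ = (0.1300, -0.0100, 0.1200)
Δv = v₁−v₀ = (-0.43200000, 0.20800000, -0.01600000)
F = m·Δv/dt = (-2.7000, 1.3000, -0.1000)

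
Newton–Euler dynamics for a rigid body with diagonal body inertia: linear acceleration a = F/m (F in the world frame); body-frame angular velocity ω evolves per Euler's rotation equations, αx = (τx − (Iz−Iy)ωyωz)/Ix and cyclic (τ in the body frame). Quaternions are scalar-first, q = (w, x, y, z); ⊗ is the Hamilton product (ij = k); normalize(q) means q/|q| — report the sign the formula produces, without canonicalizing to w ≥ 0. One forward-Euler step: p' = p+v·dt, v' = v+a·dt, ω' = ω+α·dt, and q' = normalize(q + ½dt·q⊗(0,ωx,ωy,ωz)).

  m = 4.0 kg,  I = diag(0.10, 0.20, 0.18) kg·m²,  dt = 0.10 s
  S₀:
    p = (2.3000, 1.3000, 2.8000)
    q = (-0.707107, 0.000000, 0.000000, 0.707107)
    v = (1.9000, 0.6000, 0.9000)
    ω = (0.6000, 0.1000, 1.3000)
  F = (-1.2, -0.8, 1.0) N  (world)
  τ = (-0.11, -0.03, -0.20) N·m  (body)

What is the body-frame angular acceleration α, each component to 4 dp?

α = (-1.0740, 0.1620, -1.1444)

ω×(Iω) gyroscopic = (-0.0026, -0.0624, 0.0060)
angular accel α = (-1.0740, 0.1620, -1.1444)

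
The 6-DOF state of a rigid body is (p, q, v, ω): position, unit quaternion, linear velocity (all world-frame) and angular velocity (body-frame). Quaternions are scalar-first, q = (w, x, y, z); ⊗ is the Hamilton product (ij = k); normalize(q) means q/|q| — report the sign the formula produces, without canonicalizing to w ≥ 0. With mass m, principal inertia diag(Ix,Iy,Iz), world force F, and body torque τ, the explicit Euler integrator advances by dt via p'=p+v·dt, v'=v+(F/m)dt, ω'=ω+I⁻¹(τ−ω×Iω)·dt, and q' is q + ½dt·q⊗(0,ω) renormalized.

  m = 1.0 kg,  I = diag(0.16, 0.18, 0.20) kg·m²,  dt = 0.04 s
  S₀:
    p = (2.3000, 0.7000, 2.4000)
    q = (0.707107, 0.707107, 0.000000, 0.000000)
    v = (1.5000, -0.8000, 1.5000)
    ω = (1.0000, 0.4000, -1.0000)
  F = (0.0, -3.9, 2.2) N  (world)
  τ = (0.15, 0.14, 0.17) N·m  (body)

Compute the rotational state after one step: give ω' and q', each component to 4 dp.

ω' = (1.0395, 0.4222, -0.9676)
q' = (0.6927, 0.7209, 0.0198, -0.0085)

α = I⁻¹(τ − ω×Iω) = (0.9875, 0.5556, 0.8100)
ω + α·dt = (1.0395, 0.4222, -0.9676)
2q̇ = q⊗(0,ω) = (-0.7071070, 0.7071070, 0.9899498, -0.4242642)
q' = normalize(q + ½dt·q⊗(0,ω)) = (0.6927, 0.7209, 0.0198, -0.0085)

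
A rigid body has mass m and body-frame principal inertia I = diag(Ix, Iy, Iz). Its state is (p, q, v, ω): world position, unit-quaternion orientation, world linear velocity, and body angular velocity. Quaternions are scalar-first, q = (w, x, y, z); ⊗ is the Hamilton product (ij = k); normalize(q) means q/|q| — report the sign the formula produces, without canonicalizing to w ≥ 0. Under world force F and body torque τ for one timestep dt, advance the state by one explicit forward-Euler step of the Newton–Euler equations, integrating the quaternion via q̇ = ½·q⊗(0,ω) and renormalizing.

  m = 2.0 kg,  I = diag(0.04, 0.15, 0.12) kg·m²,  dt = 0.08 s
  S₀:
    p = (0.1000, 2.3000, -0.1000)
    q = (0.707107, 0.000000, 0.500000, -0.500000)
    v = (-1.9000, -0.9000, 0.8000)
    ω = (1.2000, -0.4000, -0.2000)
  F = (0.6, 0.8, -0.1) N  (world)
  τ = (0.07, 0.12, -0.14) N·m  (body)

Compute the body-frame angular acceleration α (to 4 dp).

gyro term ω×Iω = (-0.0024, 0.0192, -0.0528)
(τ − ω×Iω)/I = (1.8100, 0.6720, -0.7267)

α = (1.8100, 0.6720, -0.7267)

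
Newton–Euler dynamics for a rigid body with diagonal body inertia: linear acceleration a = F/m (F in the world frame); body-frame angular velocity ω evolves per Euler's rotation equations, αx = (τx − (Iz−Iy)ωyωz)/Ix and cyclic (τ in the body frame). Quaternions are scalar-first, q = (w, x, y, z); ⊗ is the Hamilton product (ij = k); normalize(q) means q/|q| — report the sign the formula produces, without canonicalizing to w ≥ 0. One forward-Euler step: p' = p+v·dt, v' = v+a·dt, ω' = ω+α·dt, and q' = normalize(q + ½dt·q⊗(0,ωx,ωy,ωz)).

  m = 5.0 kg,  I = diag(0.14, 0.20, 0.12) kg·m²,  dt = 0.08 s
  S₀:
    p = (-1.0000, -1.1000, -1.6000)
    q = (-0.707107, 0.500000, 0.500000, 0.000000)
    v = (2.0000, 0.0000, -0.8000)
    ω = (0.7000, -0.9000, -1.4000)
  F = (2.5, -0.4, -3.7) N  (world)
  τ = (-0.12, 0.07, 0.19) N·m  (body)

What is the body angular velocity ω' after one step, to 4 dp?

gyro term ω×Iω = (-0.1008, -0.0196, -0.0378)
(τ − ω×Iω)/I = (-0.1371, 0.4480, 1.8983)
ω + α·dt = (0.6890, -0.8642, -1.2481)

ω' = (0.6890, -0.8642, -1.2481)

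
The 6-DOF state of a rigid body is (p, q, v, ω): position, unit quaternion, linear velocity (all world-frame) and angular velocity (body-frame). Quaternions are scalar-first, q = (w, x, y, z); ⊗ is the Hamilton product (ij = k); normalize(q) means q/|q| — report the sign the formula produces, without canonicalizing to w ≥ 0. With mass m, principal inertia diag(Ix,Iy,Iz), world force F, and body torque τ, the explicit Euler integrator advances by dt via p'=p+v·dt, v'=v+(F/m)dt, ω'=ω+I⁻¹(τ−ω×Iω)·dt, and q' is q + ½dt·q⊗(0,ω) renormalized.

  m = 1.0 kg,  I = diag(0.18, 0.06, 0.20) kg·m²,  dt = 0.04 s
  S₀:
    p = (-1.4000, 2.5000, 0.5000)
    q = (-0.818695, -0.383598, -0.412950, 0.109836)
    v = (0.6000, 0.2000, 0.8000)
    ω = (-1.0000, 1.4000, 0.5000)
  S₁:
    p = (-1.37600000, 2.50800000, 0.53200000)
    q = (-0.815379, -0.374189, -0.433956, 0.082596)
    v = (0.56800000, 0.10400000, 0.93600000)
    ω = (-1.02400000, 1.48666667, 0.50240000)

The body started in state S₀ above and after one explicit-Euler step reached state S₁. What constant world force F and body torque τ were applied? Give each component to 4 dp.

velocity change Δv = (-0.03200000, -0.09600000, 0.13600000)
applied force F = (-0.8000, -2.4000, 3.4000)
Δω = ω₁−ω₀ = (-0.02400000, 0.08666667, 0.00240000)
τ = I·(Δω/dt) + ω₀×(Iω₀) = (-0.0100, 0.1400, 0.1800)

F = (-0.8000, -2.4000, 3.4000)
τ = (-0.0100, 0.1400, 0.1800)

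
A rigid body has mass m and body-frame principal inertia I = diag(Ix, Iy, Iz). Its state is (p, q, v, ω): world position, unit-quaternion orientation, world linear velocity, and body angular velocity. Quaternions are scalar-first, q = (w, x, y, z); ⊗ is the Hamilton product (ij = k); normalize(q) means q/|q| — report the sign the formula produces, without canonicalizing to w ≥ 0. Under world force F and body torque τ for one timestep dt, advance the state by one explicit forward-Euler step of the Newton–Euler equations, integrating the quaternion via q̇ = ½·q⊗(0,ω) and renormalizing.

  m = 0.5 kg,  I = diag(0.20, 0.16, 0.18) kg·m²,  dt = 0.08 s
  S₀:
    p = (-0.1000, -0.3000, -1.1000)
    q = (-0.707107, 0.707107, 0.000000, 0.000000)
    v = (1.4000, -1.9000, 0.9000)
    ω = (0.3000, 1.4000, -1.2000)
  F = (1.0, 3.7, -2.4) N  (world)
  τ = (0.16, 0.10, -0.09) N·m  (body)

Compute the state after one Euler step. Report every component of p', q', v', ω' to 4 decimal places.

new position p' = (0.0120, -0.4520, -1.0280)
v + (F/m)dt = (1.5600, -1.3080, 0.5160)
gyro term ω×Iω = (-0.0336, -0.0072, -0.0168)
angular accel α = (0.9680, 0.6700, -0.4067)
ω + α·dt = (0.3774, 1.4536, -1.2325)
q⊗(0,ω) = (-0.2121321, -0.2121321, -0.1414214, 1.8384782)
updated quaternion q' = (-0.7136, 0.6967, -0.0056, 0.0733)

p' = (0.0120, -0.4520, -1.0280)
q' = (-0.7136, 0.6967, -0.0056, 0.0733)
v' = (1.5600, -1.3080, 0.5160)
ω' = (0.3774, 1.4536, -1.2325)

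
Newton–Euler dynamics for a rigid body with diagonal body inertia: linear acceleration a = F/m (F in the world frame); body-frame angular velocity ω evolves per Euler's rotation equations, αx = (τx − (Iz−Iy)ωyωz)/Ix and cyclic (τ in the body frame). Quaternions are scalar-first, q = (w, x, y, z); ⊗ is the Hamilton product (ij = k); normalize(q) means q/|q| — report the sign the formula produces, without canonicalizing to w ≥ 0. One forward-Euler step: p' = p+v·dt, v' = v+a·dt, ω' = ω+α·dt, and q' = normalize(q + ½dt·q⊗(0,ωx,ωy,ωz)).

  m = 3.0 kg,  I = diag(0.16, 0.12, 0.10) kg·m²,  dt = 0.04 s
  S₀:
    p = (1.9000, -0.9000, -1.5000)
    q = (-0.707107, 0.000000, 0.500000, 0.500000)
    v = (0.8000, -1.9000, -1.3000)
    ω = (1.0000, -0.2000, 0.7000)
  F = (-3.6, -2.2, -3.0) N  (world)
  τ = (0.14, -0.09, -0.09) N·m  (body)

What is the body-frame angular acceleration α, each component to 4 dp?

ω×(Iω) gyroscopic = (0.0028, 0.0420, 0.0080)
α = I⁻¹(τ − ω×Iω) = (0.8575, -1.1000, -0.9800)

α = (0.8575, -1.1000, -0.9800)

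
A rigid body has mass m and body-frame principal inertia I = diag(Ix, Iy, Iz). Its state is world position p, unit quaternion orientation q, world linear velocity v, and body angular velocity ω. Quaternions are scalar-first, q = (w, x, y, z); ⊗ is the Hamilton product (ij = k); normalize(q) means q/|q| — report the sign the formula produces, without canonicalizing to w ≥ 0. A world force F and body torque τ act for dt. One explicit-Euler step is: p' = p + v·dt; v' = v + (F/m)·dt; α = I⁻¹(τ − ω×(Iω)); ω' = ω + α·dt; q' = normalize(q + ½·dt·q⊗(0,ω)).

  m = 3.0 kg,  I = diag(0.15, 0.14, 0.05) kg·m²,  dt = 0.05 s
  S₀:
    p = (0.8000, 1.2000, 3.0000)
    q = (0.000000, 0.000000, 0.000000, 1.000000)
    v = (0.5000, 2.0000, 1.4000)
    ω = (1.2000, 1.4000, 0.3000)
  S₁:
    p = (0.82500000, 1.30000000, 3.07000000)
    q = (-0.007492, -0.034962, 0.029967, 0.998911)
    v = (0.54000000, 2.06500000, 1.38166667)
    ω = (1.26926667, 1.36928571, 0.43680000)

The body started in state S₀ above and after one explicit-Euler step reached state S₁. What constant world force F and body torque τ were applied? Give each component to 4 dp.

Δω = ω₁−ω₀ = (0.06926667, -0.03071429, 0.13680000)
gyro term ω₀×Iω₀ = (-0.0378, 0.0360, -0.0168)
I·α + gyro = (0.1700, -0.0500, 0.1200)
velocity change Δv = (0.04000000, 0.06500000, -0.01833333)
F = m·Δv/dt = (2.4000, 3.9000, -1.1000)

F = (2.4000, 3.9000, -1.1000)
τ = (0.1700, -0.0500, 0.1200)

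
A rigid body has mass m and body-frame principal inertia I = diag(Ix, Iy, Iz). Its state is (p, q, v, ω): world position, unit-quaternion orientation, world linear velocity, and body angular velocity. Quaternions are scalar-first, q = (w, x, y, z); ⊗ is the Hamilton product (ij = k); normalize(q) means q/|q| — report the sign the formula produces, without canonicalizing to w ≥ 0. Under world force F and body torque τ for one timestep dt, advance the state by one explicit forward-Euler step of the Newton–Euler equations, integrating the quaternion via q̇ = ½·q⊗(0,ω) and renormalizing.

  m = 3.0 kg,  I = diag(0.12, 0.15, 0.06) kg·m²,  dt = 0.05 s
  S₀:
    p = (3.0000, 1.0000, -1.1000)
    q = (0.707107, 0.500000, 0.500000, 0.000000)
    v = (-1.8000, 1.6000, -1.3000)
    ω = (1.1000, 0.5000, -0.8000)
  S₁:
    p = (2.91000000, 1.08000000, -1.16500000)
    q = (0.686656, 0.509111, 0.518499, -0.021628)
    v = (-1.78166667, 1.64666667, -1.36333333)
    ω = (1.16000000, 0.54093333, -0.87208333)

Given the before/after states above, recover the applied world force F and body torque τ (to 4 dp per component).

Δω = ω₁−ω₀ = (0.06000000, 0.04093333, -0.07208333)
ω₀×(Iω₀) = (0.0360, -0.0528, 0.0165)
I·α + gyro = (0.1800, 0.0700, -0.0700)
v₁ − v₀ = (0.01833333, 0.04666667, -0.06333333)
m·(v₁−v₀)/dt = (1.1000, 2.8000, -3.8000)

F = (1.1000, 2.8000, -3.8000)
τ = (0.1800, 0.0700, -0.0700)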